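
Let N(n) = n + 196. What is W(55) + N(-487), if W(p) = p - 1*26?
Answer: -262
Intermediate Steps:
N(n) = 196 + n
W(p) = -26 + p (W(p) = p - 26 = -26 + p)
W(55) + N(-487) = (-26 + 55) + (196 - 487) = 29 - 291 = -262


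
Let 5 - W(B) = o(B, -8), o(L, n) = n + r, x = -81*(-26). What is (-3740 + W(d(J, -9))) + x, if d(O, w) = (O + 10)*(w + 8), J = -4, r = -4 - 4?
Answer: -1613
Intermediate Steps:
r = -8
d(O, w) = (8 + w)*(10 + O) (d(O, w) = (10 + O)*(8 + w) = (8 + w)*(10 + O))
x = 2106
o(L, n) = -8 + n (o(L, n) = n - 8 = -8 + n)
W(B) = 21 (W(B) = 5 - (-8 - 8) = 5 - 1*(-16) = 5 + 16 = 21)
(-3740 + W(d(J, -9))) + x = (-3740 + 21) + 2106 = -3719 + 2106 = -1613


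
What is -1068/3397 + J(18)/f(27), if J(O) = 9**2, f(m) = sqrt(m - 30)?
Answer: -1068/3397 - 27*I*sqrt(3) ≈ -0.31439 - 46.765*I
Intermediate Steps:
f(m) = sqrt(-30 + m)
J(O) = 81
-1068/3397 + J(18)/f(27) = -1068/3397 + 81/(sqrt(-30 + 27)) = -1068*1/3397 + 81/(sqrt(-3)) = -1068/3397 + 81/((I*sqrt(3))) = -1068/3397 + 81*(-I*sqrt(3)/3) = -1068/3397 - 27*I*sqrt(3)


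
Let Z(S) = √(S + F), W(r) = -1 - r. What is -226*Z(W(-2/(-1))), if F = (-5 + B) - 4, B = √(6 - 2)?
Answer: -226*I*√10 ≈ -714.67*I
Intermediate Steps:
B = 2 (B = √4 = 2)
F = -7 (F = (-5 + 2) - 4 = -3 - 4 = -7)
Z(S) = √(-7 + S) (Z(S) = √(S - 7) = √(-7 + S))
-226*Z(W(-2/(-1))) = -226*√(-7 + (-1 - (-2)/(-1))) = -226*√(-7 + (-1 - (-2)*(-1))) = -226*√(-7 + (-1 - 1*2)) = -226*√(-7 + (-1 - 2)) = -226*√(-7 - 3) = -226*I*√10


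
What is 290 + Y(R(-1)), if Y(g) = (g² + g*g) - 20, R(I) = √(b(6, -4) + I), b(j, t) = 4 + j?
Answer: 288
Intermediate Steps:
R(I) = √(10 + I) (R(I) = √((4 + 6) + I) = √(10 + I))
Y(g) = -20 + 2*g² (Y(g) = (g² + g²) - 20 = 2*g² - 20 = -20 + 2*g²)
290 + Y(R(-1)) = 290 + (-20 + 2*(√(10 - 1))²) = 290 + (-20 + 2*(√9)²) = 290 + (-20 + 2*3²) = 290 + (-20 + 2*9) = 290 + (-20 + 18) = 290 - 2 = 288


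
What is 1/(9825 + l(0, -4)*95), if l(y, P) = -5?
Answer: 1/9350 ≈ 0.00010695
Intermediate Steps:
1/(9825 + l(0, -4)*95) = 1/(9825 - 5*95) = 1/(9825 - 475) = 1/9350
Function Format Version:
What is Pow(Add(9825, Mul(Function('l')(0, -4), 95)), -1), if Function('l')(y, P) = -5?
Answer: Rational(1, 9350) ≈ 0.00010695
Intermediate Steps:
Pow(Add(9825, Mul(Function('l')(0, -4), 95)), -1) = Pow(Add(9825, Mul(-5, 95)), -1) = Pow(Add(9825, -475), -1) = Pow(9350, -1) = Rational(1, 9350)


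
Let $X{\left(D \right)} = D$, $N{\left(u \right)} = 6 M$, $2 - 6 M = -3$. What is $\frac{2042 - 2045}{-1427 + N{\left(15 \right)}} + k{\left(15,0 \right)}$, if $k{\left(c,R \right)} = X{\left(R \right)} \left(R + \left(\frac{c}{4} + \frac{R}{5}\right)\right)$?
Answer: $\frac{1}{474} \approx 0.0021097$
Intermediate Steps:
$M = \frac{5}{6}$ ($M = \frac{1}{3} - - \frac{1}{2} = \frac{1}{3} + \frac{1}{2} = \frac{5}{6} \approx 0.83333$)
$N{\left(u \right)} = 5$ ($N{\left(u \right)} = 6 \cdot \frac{5}{6} = 5$)
$k{\left(c,R \right)} = R \left(\frac{c}{4} + \frac{6 R}{5}\right)$ ($k{\left(c,R \right)} = R \left(R + \left(\frac{c}{4} + \frac{R}{5}\right)\right) = R \left(\frac{c}{4} + \frac{6 R}{5}\right)$)
$\frac{2042 - 2045}{-1427 + N{\left(15 \right)}} + k{\left(15,0 \right)} = \frac{2042 - 2045}{-1427 + 5} + \frac{1}{20} \cdot 0 \left(5 \cdot 15 + 24 \cdot 0\right) = - \frac{3}{-1422} + \frac{1}{20} \cdot 0 \left(75 + 0\right) = \left(-3\right) \left(- \frac{1}{1422}\right) + \frac{1}{20} \cdot 0 \cdot 75 = \frac{1}{474} + 0 = \frac{1}{474}$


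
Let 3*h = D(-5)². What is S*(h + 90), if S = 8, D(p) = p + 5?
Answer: 720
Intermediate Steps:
D(p) = 5 + p
h = 0 (h = (5 - 5)²/3 = (⅓)*0² = (⅓)*0 = 0)
S*(h + 90) = 8*(0 + 90) = 8*90 = 720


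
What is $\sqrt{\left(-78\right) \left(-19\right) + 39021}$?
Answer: $\sqrt{40503} \approx 201.25$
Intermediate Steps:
$\sqrt{\left(-78\right) \left(-19\right) + 39021} = \sqrt{1482 + 39021} = \sqrt{40503}$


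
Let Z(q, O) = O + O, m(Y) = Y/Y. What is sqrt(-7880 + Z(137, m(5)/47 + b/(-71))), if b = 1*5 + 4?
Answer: 2*I*sqrt(21937658242)/3337 ≈ 88.771*I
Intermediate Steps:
m(Y) = 1
b = 9 (b = 5 + 4 = 9)
Z(q, O) = 2*O
sqrt(-7880 + Z(137, m(5)/47 + b/(-71))) = sqrt(-7880 + 2*(1/47 + 9/(-71))) = sqrt(-7880 + 2*(1*(1/47) + 9*(-1/71))) = sqrt(-7880 + 2*(1/47 - 9/71)) = sqrt(-7880 + 2*(-352/3337)) = sqrt(-7880 - 704/3337) = sqrt(-26296264/3337) = 2*I*sqrt(21937658242)/3337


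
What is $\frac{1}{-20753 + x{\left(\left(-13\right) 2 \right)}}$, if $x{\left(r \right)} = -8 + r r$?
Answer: $- \frac{1}{20085} \approx -4.9788 \cdot 10^{-5}$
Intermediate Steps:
$x{\left(r \right)} = -8 + r^{2}$
$\frac{1}{-20753 + x{\left(\left(-13\right) 2 \right)}} = \frac{1}{-20753 - \left(8 - \left(\left(-13\right) 2\right)^{2}\right)} = \frac{1}{-20753 - \left(8 - \left(-26\right)^{2}\right)} = \frac{1}{-20753 + \left(-8 + 676\right)} = \frac{1}{-20753 + 668} = \frac{1}{-20085} = - \frac{1}{20085}$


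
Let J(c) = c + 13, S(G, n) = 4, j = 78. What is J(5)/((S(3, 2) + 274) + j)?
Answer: 9/178 ≈ 0.050562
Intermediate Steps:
J(c) = 13 + c
J(5)/((S(3, 2) + 274) + j) = (13 + 5)/((4 + 274) + 78) = 18/(278 + 78) = 18/356 = 18*(1/356) = 9/178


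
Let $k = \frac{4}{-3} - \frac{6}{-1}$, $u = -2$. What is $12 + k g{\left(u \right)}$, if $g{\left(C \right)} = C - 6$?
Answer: $- \frac{76}{3} \approx -25.333$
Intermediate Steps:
$g{\left(C \right)} = -6 + C$ ($g{\left(C \right)} = C - 6 = -6 + C$)
$k = \frac{14}{3}$ ($k = 4 \left(- \frac{1}{3}\right) - -6 = - \frac{4}{3} + 6 = \frac{14}{3} \approx 4.6667$)
$12 + k g{\left(u \right)} = 12 + \frac{14 \left(-6 - 2\right)}{3} = 12 + \frac{14}{3} \left(-8\right) = 12 - \frac{112}{3} = - \frac{76}{3}$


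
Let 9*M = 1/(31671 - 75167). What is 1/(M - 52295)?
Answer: -391464/20471609881 ≈ -1.9122e-5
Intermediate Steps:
M = -1/391464 (M = 1/(9*(31671 - 75167)) = (⅑)/(-43496) = (⅑)*(-1/43496) = -1/391464 ≈ -2.5545e-6)
1/(M - 52295) = 1/(-1/391464 - 52295) = 1/(-20471609881/391464) = -391464/20471609881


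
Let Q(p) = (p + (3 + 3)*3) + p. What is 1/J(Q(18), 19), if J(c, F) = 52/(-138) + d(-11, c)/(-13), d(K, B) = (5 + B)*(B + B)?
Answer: -897/440006 ≈ -0.0020386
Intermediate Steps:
d(K, B) = 2*B*(5 + B) (d(K, B) = (5 + B)*(2*B) = 2*B*(5 + B))
Q(p) = 18 + 2*p (Q(p) = (p + 6*3) + p = (p + 18) + p = (18 + p) + p = 18 + 2*p)
J(c, F) = -26/69 - 2*c*(5 + c)/13 (J(c, F) = 52/(-138) + (2*c*(5 + c))/(-13) = 52*(-1/138) + (2*c*(5 + c))*(-1/13) = -26/69 - 2*c*(5 + c)/13)
1/J(Q(18), 19) = 1/(-26/69 - 2*(18 + 2*18)*(5 + (18 + 2*18))/13) = 1/(-26/69 - 2*(18 + 36)*(5 + (18 + 36))/13) = 1/(-26/69 - 2/13*54*(5 + 54)) = 1/(-26/69 - 2/13*54*59) = 1/(-26/69 - 6372/13) = 1/(-440006/897) = -897/440006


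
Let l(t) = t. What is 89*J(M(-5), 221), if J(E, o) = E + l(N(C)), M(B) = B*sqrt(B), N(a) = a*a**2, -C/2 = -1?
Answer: 712 - 445*I*sqrt(5) ≈ 712.0 - 995.05*I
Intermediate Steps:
C = 2 (C = -2*(-1) = 2)
N(a) = a**3
M(B) = B**(3/2)
J(E, o) = 8 + E (J(E, o) = E + 2**3 = E + 8 = 8 + E)
89*J(M(-5), 221) = 89*(8 + (-5)**(3/2)) = 89*(8 - 5*I*sqrt(5)) = 712 - 445*I*sqrt(5)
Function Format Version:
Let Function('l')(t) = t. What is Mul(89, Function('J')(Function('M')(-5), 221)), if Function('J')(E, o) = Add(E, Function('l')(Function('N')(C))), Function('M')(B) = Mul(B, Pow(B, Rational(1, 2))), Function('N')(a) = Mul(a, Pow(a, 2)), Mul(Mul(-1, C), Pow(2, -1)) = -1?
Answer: Add(712, Mul(-445, I, Pow(5, Rational(1, 2)))) ≈ Add(712.00, Mul(-995.05, I))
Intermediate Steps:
C = 2 (C = Mul(-2, -1) = 2)
Function('N')(a) = Pow(a, 3)
Function('M')(B) = Pow(B, Rational(3, 2))
Function('J')(E, o) = Add(8, E) (Function('J')(E, o) = Add(E, Pow(2, 3)) = Add(E, 8) = Add(8, E))
Mul(89, Function('J')(Function('M')(-5), 221)) = Mul(89, Add(8, Pow(-5, Rational(3, 2)))) = Mul(89, Add(8, Mul(-5, I, Pow(5, Rational(1, 2))))) = Add(712, Mul(-445, I, Pow(5, Rational(1, 2))))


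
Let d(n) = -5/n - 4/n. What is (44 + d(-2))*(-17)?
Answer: -1649/2 ≈ -824.50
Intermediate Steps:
d(n) = -9/n
(44 + d(-2))*(-17) = (44 - 9/(-2))*(-17) = (44 - 9*(-½))*(-17) = (44 + 9/2)*(-17) = (97/2)*(-17) = -1649/2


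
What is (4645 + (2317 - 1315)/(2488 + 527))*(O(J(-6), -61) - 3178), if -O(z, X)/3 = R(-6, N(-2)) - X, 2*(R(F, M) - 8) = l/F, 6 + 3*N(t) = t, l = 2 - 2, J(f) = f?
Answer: -3160614443/201 ≈ -1.5724e+7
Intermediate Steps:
l = 0
N(t) = -2 + t/3
R(F, M) = 8 (R(F, M) = 8 + (0/F)/2 = 8 + (½)*0 = 8 + 0 = 8)
O(z, X) = -24 + 3*X (O(z, X) = -3*(8 - X) = -24 + 3*X)
(4645 + (2317 - 1315)/(2488 + 527))*(O(J(-6), -61) - 3178) = (4645 + (2317 - 1315)/(2488 + 527))*((-24 + 3*(-61)) - 3178) = (4645 + 1002/3015)*((-24 - 183) - 3178) = (4645 + 1002*(1/3015))*(-207 - 3178) = (4645 + 334/1005)*(-3385) = (4668559/1005)*(-3385) = -3160614443/201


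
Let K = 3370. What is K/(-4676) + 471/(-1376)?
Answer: -1709879/1608544 ≈ -1.0630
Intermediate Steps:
K/(-4676) + 471/(-1376) = 3370/(-4676) + 471/(-1376) = 3370*(-1/4676) + 471*(-1/1376) = -1685/2338 - 471/1376 = -1709879/1608544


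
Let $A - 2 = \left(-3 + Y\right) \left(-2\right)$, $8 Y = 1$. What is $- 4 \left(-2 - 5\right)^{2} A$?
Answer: $-1519$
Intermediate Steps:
$Y = \frac{1}{8}$ ($Y = \frac{1}{8} \cdot 1 = \frac{1}{8} \approx 0.125$)
$A = \frac{31}{4}$ ($A = 2 + \left(-3 + \frac{1}{8}\right) \left(-2\right) = 2 - - \frac{23}{4} = 2 + \frac{23}{4} = \frac{31}{4} \approx 7.75$)
$- 4 \left(-2 - 5\right)^{2} A = - 4 \left(-2 - 5\right)^{2} \cdot \frac{31}{4} = - 4 \left(-7\right)^{2} \cdot \frac{31}{4} = \left(-4\right) 49 \cdot \frac{31}{4} = \left(-196\right) \frac{31}{4} = -1519$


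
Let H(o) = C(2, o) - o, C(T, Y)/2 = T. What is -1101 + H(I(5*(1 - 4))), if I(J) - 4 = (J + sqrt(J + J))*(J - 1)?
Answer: -1341 + 16*I*sqrt(30) ≈ -1341.0 + 87.636*I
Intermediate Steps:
C(T, Y) = 2*T
I(J) = 4 + (-1 + J)*(J + sqrt(2)*sqrt(J)) (I(J) = 4 + (J + sqrt(J + J))*(J - 1) = 4 + (J + sqrt(2*J))*(-1 + J) = 4 + (J + sqrt(2)*sqrt(J))*(-1 + J) = 4 + (-1 + J)*(J + sqrt(2)*sqrt(J)))
H(o) = 4 - o (H(o) = 2*2 - o = 4 - o)
-1101 + H(I(5*(1 - 4))) = -1101 + (4 - (4 + (5*(1 - 4))**2 - 5*(1 - 4) + sqrt(2)*(5*(1 - 4))**(3/2) - sqrt(2)*sqrt(5*(1 - 4)))) = -1101 + (4 - (4 + (5*(-3))**2 - 5*(-3) + sqrt(2)*(5*(-3))**(3/2) - sqrt(2)*sqrt(5*(-3)))) = -1101 + (4 - (4 + (-15)**2 - 1*(-15) + sqrt(2)*(-15)**(3/2) - sqrt(2)*sqrt(-15))) = -1101 + (4 - (4 + 225 + 15 + sqrt(2)*(-15*I*sqrt(15)) - sqrt(2)*I*sqrt(15))) = -1101 + (4 - (4 + 225 + 15 - 15*I*sqrt(30) - I*sqrt(30))) = -1101 + (4 - (244 - 16*I*sqrt(30))) = -1101 + (4 + (-244 + 16*I*sqrt(30))) = -1101 + (-240 + 16*I*sqrt(30)) = -1341 + 16*I*sqrt(30)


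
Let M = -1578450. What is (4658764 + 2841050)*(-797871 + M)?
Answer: -17821965504294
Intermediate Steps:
(4658764 + 2841050)*(-797871 + M) = (4658764 + 2841050)*(-797871 - 1578450) = 7499814*(-2376321) = -17821965504294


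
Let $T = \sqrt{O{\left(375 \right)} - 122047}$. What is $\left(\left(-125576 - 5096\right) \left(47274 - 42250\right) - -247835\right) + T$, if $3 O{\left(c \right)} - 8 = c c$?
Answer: $-656248293 + \frac{2 i \sqrt{169131}}{3} \approx -6.5625 \cdot 10^{8} + 274.17 i$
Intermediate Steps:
$O{\left(c \right)} = \frac{8}{3} + \frac{c^{2}}{3}$ ($O{\left(c \right)} = \frac{8}{3} + \frac{c c}{3} = \frac{8}{3} + \frac{c^{2}}{3}$)
$T = \frac{2 i \sqrt{169131}}{3}$ ($T = \sqrt{\left(\frac{8}{3} + \frac{375^{2}}{3}\right) - 122047} = \sqrt{\left(\frac{8}{3} + \frac{1}{3} \cdot 140625\right) - 122047} = \sqrt{\left(\frac{8}{3} + 46875\right) - 122047} = \sqrt{\frac{140633}{3} - 122047} = \sqrt{- \frac{225508}{3}} = \frac{2 i \sqrt{169131}}{3} \approx 274.17 i$)
$\left(\left(-125576 - 5096\right) \left(47274 - 42250\right) - -247835\right) + T = \left(\left(-125576 - 5096\right) \left(47274 - 42250\right) - -247835\right) + \frac{2 i \sqrt{169131}}{3} = \left(\left(-130672\right) 5024 + 247835\right) + \frac{2 i \sqrt{169131}}{3} = \left(-656496128 + 247835\right) + \frac{2 i \sqrt{169131}}{3} = -656248293 + \frac{2 i \sqrt{169131}}{3}$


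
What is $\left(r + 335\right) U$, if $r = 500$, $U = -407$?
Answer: $-339845$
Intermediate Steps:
$\left(r + 335\right) U = \left(500 + 335\right) \left(-407\right) = 835 \left(-407\right) = -339845$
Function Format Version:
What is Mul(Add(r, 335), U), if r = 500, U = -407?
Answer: -339845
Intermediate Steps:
Mul(Add(r, 335), U) = Mul(Add(500, 335), -407) = Mul(835, -407) = -339845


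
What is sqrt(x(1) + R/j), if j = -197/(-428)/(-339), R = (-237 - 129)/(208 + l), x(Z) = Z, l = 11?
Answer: sqrt(254768115505)/14381 ≈ 35.098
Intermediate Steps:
R = -122/73 (R = (-237 - 129)/(208 + 11) = -366/219 = -366*1/219 = -122/73 ≈ -1.6712)
j = -197/145092 (j = -197*(-1/428)*(-1/339) = (197/428)*(-1/339) = -197/145092 ≈ -0.0013578)
sqrt(x(1) + R/j) = sqrt(1 - 122/(73*(-197/145092))) = sqrt(1 - 122/73*(-145092/197)) = sqrt(1 + 17701224/14381) = sqrt(17715605/14381) = sqrt(254768115505)/14381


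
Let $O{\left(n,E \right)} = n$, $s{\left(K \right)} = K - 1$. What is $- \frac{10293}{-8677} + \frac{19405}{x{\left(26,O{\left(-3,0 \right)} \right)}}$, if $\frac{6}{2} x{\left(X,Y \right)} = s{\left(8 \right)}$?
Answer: $\frac{505203606}{60739} \approx 8317.6$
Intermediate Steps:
$s{\left(K \right)} = -1 + K$
$x{\left(X,Y \right)} = \frac{7}{3}$ ($x{\left(X,Y \right)} = \frac{-1 + 8}{3} = \frac{1}{3} \cdot 7 = \frac{7}{3}$)
$- \frac{10293}{-8677} + \frac{19405}{x{\left(26,O{\left(-3,0 \right)} \right)}} = - \frac{10293}{-8677} + \frac{19405}{\frac{7}{3}} = \left(-10293\right) \left(- \frac{1}{8677}\right) + 19405 \cdot \frac{3}{7} = \frac{10293}{8677} + \frac{58215}{7} = \frac{505203606}{60739}$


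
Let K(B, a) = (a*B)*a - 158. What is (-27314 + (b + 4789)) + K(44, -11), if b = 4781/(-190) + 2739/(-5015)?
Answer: -662600811/38114 ≈ -17385.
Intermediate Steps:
b = -979885/38114 (b = 4781*(-1/190) + 2739*(-1/5015) = -4781/190 - 2739/5015 = -979885/38114 ≈ -25.709)
K(B, a) = -158 + B*a**2 (K(B, a) = (B*a)*a - 158 = B*a**2 - 158 = -158 + B*a**2)
(-27314 + (b + 4789)) + K(44, -11) = (-27314 + (-979885/38114 + 4789)) + (-158 + 44*(-11)**2) = (-27314 + 181548061/38114) + (-158 + 44*121) = -859497735/38114 + (-158 + 5324) = -859497735/38114 + 5166 = -662600811/38114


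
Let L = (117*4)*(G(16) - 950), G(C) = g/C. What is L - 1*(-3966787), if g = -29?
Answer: 14085355/4 ≈ 3.5213e+6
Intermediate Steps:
G(C) = -29/C
L = -1781793/4 (L = (117*4)*(-29/16 - 950) = 468*(-29*1/16 - 950) = 468*(-29/16 - 950) = 468*(-15229/16) = -1781793/4 ≈ -4.4545e+5)
L - 1*(-3966787) = -1781793/4 - 1*(-3966787) = -1781793/4 + 3966787 = 14085355/4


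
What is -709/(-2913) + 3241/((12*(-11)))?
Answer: -1038605/42724 ≈ -24.310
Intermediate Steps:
-709/(-2913) + 3241/((12*(-11))) = -709*(-1/2913) + 3241/(-132) = 709/2913 + 3241*(-1/132) = 709/2913 - 3241/132 = -1038605/42724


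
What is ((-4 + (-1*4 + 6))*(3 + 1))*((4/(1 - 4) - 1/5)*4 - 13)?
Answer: 2296/15 ≈ 153.07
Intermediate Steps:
((-4 + (-1*4 + 6))*(3 + 1))*((4/(1 - 4) - 1/5)*4 - 13) = ((-4 + (-4 + 6))*4)*((4/(-3) - 1*1/5)*4 - 13) = ((-4 + 2)*4)*((4*(-1/3) - 1/5)*4 - 13) = (-2*4)*((-4/3 - 1/5)*4 - 13) = -8*(-23/15*4 - 13) = -8*(-92/15 - 13) = -8*(-287/15) = 2296/15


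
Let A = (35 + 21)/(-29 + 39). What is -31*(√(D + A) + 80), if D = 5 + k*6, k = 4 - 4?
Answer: -2480 - 31*√265/5 ≈ -2580.9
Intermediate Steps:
A = 28/5 (A = 56/10 = 56*(⅒) = 28/5 ≈ 5.6000)
k = 0
D = 5 (D = 5 + 0*6 = 5 + 0 = 5)
-31*(√(D + A) + 80) = -31*(√(5 + 28/5) + 80) = -31*(√(53/5) + 80) = -31*(√265/5 + 80) = -31*(80 + √265/5) = -2480 - 31*√265/5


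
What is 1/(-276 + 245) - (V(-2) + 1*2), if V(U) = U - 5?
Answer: 154/31 ≈ 4.9677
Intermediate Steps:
V(U) = -5 + U
1/(-276 + 245) - (V(-2) + 1*2) = 1/(-276 + 245) - ((-5 - 2) + 1*2) = 1/(-31) - (-7 + 2) = -1/31 - 1*(-5) = -1/31 + 5 = 154/31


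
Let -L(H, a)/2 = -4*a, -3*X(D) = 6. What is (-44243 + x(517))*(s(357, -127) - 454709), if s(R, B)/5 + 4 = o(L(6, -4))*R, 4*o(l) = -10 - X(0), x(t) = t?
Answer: 20039582074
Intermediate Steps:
X(D) = -2 (X(D) = -1/3*6 = -2)
L(H, a) = 8*a (L(H, a) = -(-8)*a = 8*a)
o(l) = -2 (o(l) = (-10 - 1*(-2))/4 = (-10 + 2)/4 = (1/4)*(-8) = -2)
s(R, B) = -20 - 10*R (s(R, B) = -20 + 5*(-2*R) = -20 - 10*R)
(-44243 + x(517))*(s(357, -127) - 454709) = (-44243 + 517)*((-20 - 10*357) - 454709) = -43726*((-20 - 3570) - 454709) = -43726*(-3590 - 454709) = -43726*(-458299) = 20039582074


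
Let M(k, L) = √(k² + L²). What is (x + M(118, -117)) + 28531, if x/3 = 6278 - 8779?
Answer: 21028 + √27613 ≈ 21194.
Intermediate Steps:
x = -7503 (x = 3*(6278 - 8779) = 3*(-2501) = -7503)
M(k, L) = √(L² + k²)
(x + M(118, -117)) + 28531 = (-7503 + √((-117)² + 118²)) + 28531 = (-7503 + √(13689 + 13924)) + 28531 = (-7503 + √27613) + 28531 = 21028 + √27613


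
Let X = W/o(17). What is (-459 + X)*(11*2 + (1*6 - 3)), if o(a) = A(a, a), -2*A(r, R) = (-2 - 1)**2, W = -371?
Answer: -84725/9 ≈ -9413.9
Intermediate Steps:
A(r, R) = -9/2 (A(r, R) = -(-2 - 1)**2/2 = -1/2*(-3)**2 = -1/2*9 = -9/2)
o(a) = -9/2
X = 742/9 (X = -371/(-9/2) = -371*(-2/9) = 742/9 ≈ 82.444)
(-459 + X)*(11*2 + (1*6 - 3)) = (-459 + 742/9)*(11*2 + (1*6 - 3)) = -3389*(22 + (6 - 3))/9 = -3389*(22 + 3)/9 = -3389/9*25 = -84725/9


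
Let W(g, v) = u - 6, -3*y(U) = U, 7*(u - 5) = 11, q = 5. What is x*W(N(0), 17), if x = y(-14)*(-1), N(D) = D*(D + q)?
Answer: -8/3 ≈ -2.6667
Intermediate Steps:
u = 46/7 (u = 5 + (⅐)*11 = 5 + 11/7 = 46/7 ≈ 6.5714)
y(U) = -U/3
N(D) = D*(5 + D) (N(D) = D*(D + 5) = D*(5 + D))
W(g, v) = 4/7 (W(g, v) = 46/7 - 6 = 4/7)
x = -14/3 (x = -⅓*(-14)*(-1) = (14/3)*(-1) = -14/3 ≈ -4.6667)
x*W(N(0), 17) = -14/3*4/7 = -8/3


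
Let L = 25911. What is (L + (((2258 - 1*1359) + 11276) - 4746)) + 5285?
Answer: 38625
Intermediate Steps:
(L + (((2258 - 1*1359) + 11276) - 4746)) + 5285 = (25911 + (((2258 - 1*1359) + 11276) - 4746)) + 5285 = (25911 + (((2258 - 1359) + 11276) - 4746)) + 5285 = (25911 + ((899 + 11276) - 4746)) + 5285 = (25911 + (12175 - 4746)) + 5285 = (25911 + 7429) + 5285 = 33340 + 5285 = 38625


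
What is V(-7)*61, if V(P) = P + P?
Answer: -854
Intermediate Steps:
V(P) = 2*P
V(-7)*61 = (2*(-7))*61 = -14*61 = -854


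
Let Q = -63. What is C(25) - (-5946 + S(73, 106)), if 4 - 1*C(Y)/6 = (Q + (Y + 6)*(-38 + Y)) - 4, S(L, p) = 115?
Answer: 8675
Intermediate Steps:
C(Y) = 426 - 6*(-38 + Y)*(6 + Y) (C(Y) = 24 - 6*((-63 + (Y + 6)*(-38 + Y)) - 4) = 24 - 6*((-63 + (6 + Y)*(-38 + Y)) - 4) = 24 - 6*((-63 + (-38 + Y)*(6 + Y)) - 4) = 24 - 6*(-67 + (-38 + Y)*(6 + Y)) = 24 + (402 - 6*(-38 + Y)*(6 + Y)) = 426 - 6*(-38 + Y)*(6 + Y))
C(25) - (-5946 + S(73, 106)) = (1794 - 6*25² + 192*25) - (-5946 + 115) = (1794 - 6*625 + 4800) - 1*(-5831) = (1794 - 3750 + 4800) + 5831 = 2844 + 5831 = 8675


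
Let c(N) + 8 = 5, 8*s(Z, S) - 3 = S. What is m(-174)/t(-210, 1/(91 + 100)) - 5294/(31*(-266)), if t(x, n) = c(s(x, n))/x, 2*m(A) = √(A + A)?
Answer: 2647/4123 + 70*I*√87 ≈ 0.64201 + 652.92*I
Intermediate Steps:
s(Z, S) = 3/8 + S/8
c(N) = -3 (c(N) = -8 + 5 = -3)
m(A) = √2*√A/2 (m(A) = √(A + A)/2 = √(2*A)/2 = (√2*√A)/2 = √2*√A/2)
t(x, n) = -3/x
m(-174)/t(-210, 1/(91 + 100)) - 5294/(31*(-266)) = (√2*√(-174)/2)/((-3/(-210))) - 5294/(31*(-266)) = (√2*(I*√174)/2)/((-3*(-1/210))) - 5294/(-8246) = (I*√87)/(1/70) - 5294*(-1/8246) = (I*√87)*70 + 2647/4123 = 70*I*√87 + 2647/4123 = 2647/4123 + 70*I*√87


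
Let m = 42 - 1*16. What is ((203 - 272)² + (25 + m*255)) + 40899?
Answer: 52315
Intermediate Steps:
m = 26 (m = 42 - 16 = 26)
((203 - 272)² + (25 + m*255)) + 40899 = ((203 - 272)² + (25 + 26*255)) + 40899 = ((-69)² + (25 + 6630)) + 40899 = (4761 + 6655) + 40899 = 11416 + 40899 = 52315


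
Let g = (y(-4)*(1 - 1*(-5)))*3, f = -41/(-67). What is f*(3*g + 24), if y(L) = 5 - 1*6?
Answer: -1230/67 ≈ -18.358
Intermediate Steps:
y(L) = -1 (y(L) = 5 - 6 = -1)
f = 41/67 (f = -41*(-1/67) = 41/67 ≈ 0.61194)
g = -18 (g = -(1 - 1*(-5))*3 = -(1 + 5)*3 = -1*6*3 = -6*3 = -18)
f*(3*g + 24) = 41*(3*(-18) + 24)/67 = 41*(-54 + 24)/67 = (41/67)*(-30) = -1230/67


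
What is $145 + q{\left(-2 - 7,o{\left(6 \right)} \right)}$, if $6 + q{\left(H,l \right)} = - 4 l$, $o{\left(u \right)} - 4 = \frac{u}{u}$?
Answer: $119$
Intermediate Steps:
$o{\left(u \right)} = 5$ ($o{\left(u \right)} = 4 + \frac{u}{u} = 4 + 1 = 5$)
$q{\left(H,l \right)} = -6 - 4 l$
$145 + q{\left(-2 - 7,o{\left(6 \right)} \right)} = 145 - 26 = 119$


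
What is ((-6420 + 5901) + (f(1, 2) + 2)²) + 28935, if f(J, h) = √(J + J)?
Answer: 28422 + 4*√2 ≈ 28428.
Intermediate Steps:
f(J, h) = √2*√J (f(J, h) = √(2*J) = √2*√J)
((-6420 + 5901) + (f(1, 2) + 2)²) + 28935 = ((-6420 + 5901) + (√2*√1 + 2)²) + 28935 = (-519 + (√2*1 + 2)²) + 28935 = (-519 + (√2 + 2)²) + 28935 = (-519 + (2 + √2)²) + 28935 = 28416 + (2 + √2)²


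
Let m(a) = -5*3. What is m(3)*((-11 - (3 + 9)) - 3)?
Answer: 390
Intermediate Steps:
m(a) = -15
m(3)*((-11 - (3 + 9)) - 3) = -15*((-11 - (3 + 9)) - 3) = -15*((-11 - 1*12) - 3) = -15*((-11 - 12) - 3) = -15*(-23 - 3) = -15*(-26) = 390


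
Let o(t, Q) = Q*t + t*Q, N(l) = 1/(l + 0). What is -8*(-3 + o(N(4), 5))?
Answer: 4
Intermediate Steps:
N(l) = 1/l
o(t, Q) = 2*Q*t (o(t, Q) = Q*t + Q*t = 2*Q*t)
-8*(-3 + o(N(4), 5)) = -8*(-3 + 2*5/4) = -8*(-3 + 2*5*(1/4)) = -8*(-3 + 5/2) = -8*(-1/2) = 4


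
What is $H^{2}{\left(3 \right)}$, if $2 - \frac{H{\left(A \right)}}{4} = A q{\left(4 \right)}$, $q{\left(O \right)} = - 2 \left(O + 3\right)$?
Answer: $30976$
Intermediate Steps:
$q{\left(O \right)} = -6 - 2 O$ ($q{\left(O \right)} = - 2 \left(3 + O\right) = -6 - 2 O$)
$H{\left(A \right)} = 8 + 56 A$ ($H{\left(A \right)} = 8 - 4 A \left(-6 - 8\right) = 8 - 4 A \left(-14\right) = 8 - 4 \left(- 14 A\right) = 8 + 56 A$)
$H^{2}{\left(3 \right)} = \left(8 + 56 \cdot 3\right)^{2} = \left(8 + 168\right)^{2} = 176^{2} = 30976$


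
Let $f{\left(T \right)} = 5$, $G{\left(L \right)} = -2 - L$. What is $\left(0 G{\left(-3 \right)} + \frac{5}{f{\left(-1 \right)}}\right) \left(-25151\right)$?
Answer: $-25151$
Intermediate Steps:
$\left(0 G{\left(-3 \right)} + \frac{5}{f{\left(-1 \right)}}\right) \left(-25151\right) = \left(0 \left(-2 - -3\right) + \frac{5}{5}\right) \left(-25151\right) = \left(0 \left(-2 + 3\right) + 5 \cdot \frac{1}{5}\right) \left(-25151\right) = \left(0 \cdot 1 + 1\right) \left(-25151\right) = \left(0 + 1\right) \left(-25151\right) = 1 \left(-25151\right) = -25151$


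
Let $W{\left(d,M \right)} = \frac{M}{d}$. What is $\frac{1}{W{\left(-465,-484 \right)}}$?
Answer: $\frac{465}{484} \approx 0.96074$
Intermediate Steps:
$\frac{1}{W{\left(-465,-484 \right)}} = \frac{1}{\left(-484\right) \frac{1}{-465}} = \frac{1}{\left(-484\right) \left(- \frac{1}{465}\right)} = \frac{1}{\frac{484}{465}} = \frac{465}{484}$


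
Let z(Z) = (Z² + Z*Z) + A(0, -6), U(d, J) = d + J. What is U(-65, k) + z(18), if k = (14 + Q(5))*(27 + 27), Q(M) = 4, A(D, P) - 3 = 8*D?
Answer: 1558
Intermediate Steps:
A(D, P) = 3 + 8*D
k = 972 (k = (14 + 4)*(27 + 27) = 18*54 = 972)
U(d, J) = J + d
z(Z) = 3 + 2*Z² (z(Z) = (Z² + Z*Z) + (3 + 8*0) = (Z² + Z²) + (3 + 0) = 2*Z² + 3 = 3 + 2*Z²)
U(-65, k) + z(18) = (972 - 65) + (3 + 2*18²) = 907 + (3 + 2*324) = 907 + (3 + 648) = 907 + 651 = 1558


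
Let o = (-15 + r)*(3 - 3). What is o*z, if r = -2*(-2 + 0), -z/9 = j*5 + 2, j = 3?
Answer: 0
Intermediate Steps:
z = -153 (z = -9*(3*5 + 2) = -9*(15 + 2) = -9*17 = -153)
r = 4 (r = -2*(-2) = 4)
o = 0 (o = (-15 + 4)*(3 - 3) = -11*0 = 0)
o*z = 0*(-153) = 0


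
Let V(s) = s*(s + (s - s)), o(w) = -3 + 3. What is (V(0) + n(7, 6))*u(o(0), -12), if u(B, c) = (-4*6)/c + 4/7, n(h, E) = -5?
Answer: -90/7 ≈ -12.857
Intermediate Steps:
o(w) = 0
V(s) = s**2 (V(s) = s*(s + 0) = s*s = s**2)
u(B, c) = 4/7 - 24/c (u(B, c) = -24/c + 4*(1/7) = -24/c + 4/7 = 4/7 - 24/c)
(V(0) + n(7, 6))*u(o(0), -12) = (0**2 - 5)*(4/7 - 24/(-12)) = (0 - 5)*(4/7 - 24*(-1/12)) = -5*(4/7 + 2) = -5*18/7 = -90/7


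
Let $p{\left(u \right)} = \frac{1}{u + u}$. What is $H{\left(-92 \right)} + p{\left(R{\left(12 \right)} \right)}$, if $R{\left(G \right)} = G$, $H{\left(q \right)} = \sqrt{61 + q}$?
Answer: $\frac{1}{24} + i \sqrt{31} \approx 0.041667 + 5.5678 i$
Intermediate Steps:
$p{\left(u \right)} = \frac{1}{2 u}$
$H{\left(-92 \right)} + p{\left(R{\left(12 \right)} \right)} = \sqrt{61 - 92} + \frac{1}{2 \cdot 12} = \sqrt{-31} + \frac{1}{2} \cdot \frac{1}{12} = i \sqrt{31} + \frac{1}{24} = \frac{1}{24} + i \sqrt{31}$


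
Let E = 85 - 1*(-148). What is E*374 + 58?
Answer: 87200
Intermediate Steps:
E = 233 (E = 85 + 148 = 233)
E*374 + 58 = 233*374 + 58 = 87142 + 58 = 87200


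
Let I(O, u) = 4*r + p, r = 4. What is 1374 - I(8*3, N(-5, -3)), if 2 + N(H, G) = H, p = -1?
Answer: 1359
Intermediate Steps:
N(H, G) = -2 + H
I(O, u) = 15 (I(O, u) = 4*4 - 1 = 16 - 1 = 15)
1374 - I(8*3, N(-5, -3)) = 1374 - 1*15 = 1374 - 15 = 1359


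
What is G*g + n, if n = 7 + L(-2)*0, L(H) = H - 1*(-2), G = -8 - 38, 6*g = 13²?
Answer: -3866/3 ≈ -1288.7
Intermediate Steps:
g = 169/6 (g = (⅙)*13² = (⅙)*169 = 169/6 ≈ 28.167)
G = -46
L(H) = 2 + H (L(H) = H + 2 = 2 + H)
n = 7 (n = 7 + (2 - 2)*0 = 7 + 0*0 = 7 + 0 = 7)
G*g + n = -46*169/6 + 7 = -3887/3 + 7 = -3866/3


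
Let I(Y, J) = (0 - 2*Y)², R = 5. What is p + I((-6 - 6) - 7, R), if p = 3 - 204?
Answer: 1243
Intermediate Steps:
I(Y, J) = 4*Y² (I(Y, J) = (-2*Y)² = 4*Y²)
p = -201
p + I((-6 - 6) - 7, R) = -201 + 4*((-6 - 6) - 7)² = -201 + 4*(-12 - 7)² = -201 + 4*(-19)² = -201 + 4*361 = -201 + 1444 = 1243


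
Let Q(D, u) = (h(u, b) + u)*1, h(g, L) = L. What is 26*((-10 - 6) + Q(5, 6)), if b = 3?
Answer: -182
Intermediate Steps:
Q(D, u) = 3 + u (Q(D, u) = (3 + u)*1 = 3 + u)
26*((-10 - 6) + Q(5, 6)) = 26*((-10 - 6) + (3 + 6)) = 26*(-16 + 9) = 26*(-7) = -182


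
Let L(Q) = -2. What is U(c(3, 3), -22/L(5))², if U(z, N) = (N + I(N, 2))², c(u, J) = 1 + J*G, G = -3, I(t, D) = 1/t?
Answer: 221533456/14641 ≈ 15131.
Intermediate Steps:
c(u, J) = 1 - 3*J (c(u, J) = 1 + J*(-3) = 1 - 3*J)
U(z, N) = (N + 1/N)²
U(c(3, 3), -22/L(5))² = ((1 + (-22/(-2))²)²/(-22/(-2))²)² = ((1 + (-22*(-½))²)²/(-22*(-½))²)² = ((1 + 11²)²/11²)² = ((1 + 121)²/121)² = ((1/121)*122²)² = ((1/121)*14884)² = (14884/121)² = 221533456/14641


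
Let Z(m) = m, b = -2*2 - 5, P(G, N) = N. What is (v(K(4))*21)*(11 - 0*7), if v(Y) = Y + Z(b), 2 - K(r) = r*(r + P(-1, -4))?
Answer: -1617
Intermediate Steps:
b = -9 (b = -4 - 5 = -9)
K(r) = 2 - r*(-4 + r) (K(r) = 2 - r*(r - 4) = 2 - r*(-4 + r))
v(Y) = -9 + Y (v(Y) = Y - 9 = -9 + Y)
(v(K(4))*21)*(11 - 0*7) = ((-9 + (2 - 1*4**2 + 4*4))*21)*(11 - 0*7) = ((-9 + (2 - 1*16 + 16))*21)*(11 - 1*0) = ((-9 + (2 - 16 + 16))*21)*(11 + 0) = ((-9 + 2)*21)*11 = -7*21*11 = -147*11 = -1617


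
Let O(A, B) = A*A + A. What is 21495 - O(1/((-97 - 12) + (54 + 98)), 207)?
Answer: 39744211/1849 ≈ 21495.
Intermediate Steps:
O(A, B) = A + A**2 (O(A, B) = A**2 + A = A + A**2)
21495 - O(1/((-97 - 12) + (54 + 98)), 207) = 21495 - (1 + 1/((-97 - 12) + (54 + 98)))/((-97 - 12) + (54 + 98)) = 21495 - (1 + 1/(-109 + 152))/(-109 + 152) = 21495 - (1 + 1/43)/43 = 21495 - 44/(43*43) = 21495 - 1*44/1849 = 21495 - 44/1849 = 39744211/1849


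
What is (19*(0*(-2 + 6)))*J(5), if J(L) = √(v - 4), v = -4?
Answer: 0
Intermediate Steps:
J(L) = 2*I*√2 (J(L) = √(-4 - 4) = √(-8) = 2*I*√2)
(19*(0*(-2 + 6)))*J(5) = (19*(0*(-2 + 6)))*(2*I*√2) = (19*(0*4))*(2*I*√2) = (19*0)*(2*I*√2) = 0*(2*I*√2) = 0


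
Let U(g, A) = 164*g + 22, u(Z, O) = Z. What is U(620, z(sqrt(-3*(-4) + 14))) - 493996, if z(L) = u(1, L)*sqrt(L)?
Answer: -392294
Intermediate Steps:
z(L) = sqrt(L) (z(L) = 1*sqrt(L) = sqrt(L))
U(g, A) = 22 + 164*g
U(620, z(sqrt(-3*(-4) + 14))) - 493996 = (22 + 164*620) - 493996 = (22 + 101680) - 493996 = 101702 - 493996 = -392294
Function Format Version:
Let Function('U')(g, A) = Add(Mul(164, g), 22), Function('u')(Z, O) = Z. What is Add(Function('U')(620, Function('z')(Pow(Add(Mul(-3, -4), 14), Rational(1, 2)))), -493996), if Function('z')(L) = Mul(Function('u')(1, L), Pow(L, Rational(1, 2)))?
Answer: -392294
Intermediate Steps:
Function('z')(L) = Pow(L, Rational(1, 2)) (Function('z')(L) = Mul(1, Pow(L, Rational(1, 2))) = Pow(L, Rational(1, 2)))
Function('U')(g, A) = Add(22, Mul(164, g))
Add(Function('U')(620, Function('z')(Pow(Add(Mul(-3, -4), 14), Rational(1, 2)))), -493996) = Add(Add(22, Mul(164, 620)), -493996) = Add(Add(22, 101680), -493996) = Add(101702, -493996) = -392294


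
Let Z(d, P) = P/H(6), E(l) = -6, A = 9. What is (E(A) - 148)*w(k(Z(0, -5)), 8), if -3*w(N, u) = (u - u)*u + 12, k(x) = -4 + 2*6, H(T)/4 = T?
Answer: 616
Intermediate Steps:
H(T) = 4*T
Z(d, P) = P/24 (Z(d, P) = P/((4*6)) = P/24)
k(x) = 8 (k(x) = -4 + 12 = 8)
w(N, u) = -4 (w(N, u) = -((u - u)*u + 12)/3 = -(0*u + 12)/3 = -(0 + 12)/3 = -1/3*12 = -4)
(E(A) - 148)*w(k(Z(0, -5)), 8) = (-6 - 148)*(-4) = -154*(-4) = 616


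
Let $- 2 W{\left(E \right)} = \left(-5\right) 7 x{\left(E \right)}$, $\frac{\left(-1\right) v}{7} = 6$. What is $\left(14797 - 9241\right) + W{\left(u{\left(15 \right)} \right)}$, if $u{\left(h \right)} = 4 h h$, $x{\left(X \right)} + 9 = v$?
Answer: $\frac{9327}{2} \approx 4663.5$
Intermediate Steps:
$v = -42$ ($v = \left(-7\right) 6 = -42$)
$x{\left(X \right)} = -51$ ($x{\left(X \right)} = -9 - 42 = -51$)
$u{\left(h \right)} = 4 h^{2}$
$W{\left(E \right)} = - \frac{1785}{2}$ ($W{\left(E \right)} = - \frac{\left(-5\right) 7 \left(-51\right)}{2} = - \frac{\left(-35\right) \left(-51\right)}{2} = \left(- \frac{1}{2}\right) 1785 = - \frac{1785}{2}$)
$\left(14797 - 9241\right) + W{\left(u{\left(15 \right)} \right)} = \left(14797 - 9241\right) - \frac{1785}{2} = 5556 - \frac{1785}{2} = \frac{9327}{2}$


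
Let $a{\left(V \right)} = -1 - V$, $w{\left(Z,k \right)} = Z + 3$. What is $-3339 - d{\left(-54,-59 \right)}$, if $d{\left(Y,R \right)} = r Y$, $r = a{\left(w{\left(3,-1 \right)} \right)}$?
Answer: $-3717$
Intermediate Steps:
$w{\left(Z,k \right)} = 3 + Z$
$r = -7$ ($r = -1 - \left(3 + 3\right) = -1 - 6 = -7$)
$d{\left(Y,R \right)} = - 7 Y$
$-3339 - d{\left(-54,-59 \right)} = -3339 - \left(-7\right) \left(-54\right) = -3339 - 378 = -3717$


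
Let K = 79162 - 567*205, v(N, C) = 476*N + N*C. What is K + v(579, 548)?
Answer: 555823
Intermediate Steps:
v(N, C) = 476*N + C*N
K = -37073 (K = 79162 - 1*116235 = 79162 - 116235 = -37073)
K + v(579, 548) = -37073 + 579*(476 + 548) = -37073 + 579*1024 = -37073 + 592896 = 555823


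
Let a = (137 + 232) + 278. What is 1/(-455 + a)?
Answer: 1/192 ≈ 0.0052083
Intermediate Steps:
a = 647 (a = 369 + 278 = 647)
1/(-455 + a) = 1/(-455 + 647) = 1/192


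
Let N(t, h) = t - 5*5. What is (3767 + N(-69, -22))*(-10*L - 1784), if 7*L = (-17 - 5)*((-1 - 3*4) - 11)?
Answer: -65261864/7 ≈ -9.3231e+6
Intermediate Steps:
N(t, h) = -25 + t (N(t, h) = t - 25 = -25 + t)
L = 528/7 (L = ((-17 - 5)*((-1 - 3*4) - 11))/7 = (-22*((-1 - 12) - 11))/7 = (-22*(-13 - 11))/7 = (-22*(-24))/7 = (1/7)*528 = 528/7 ≈ 75.429)
(3767 + N(-69, -22))*(-10*L - 1784) = (3767 + (-25 - 69))*(-10*528/7 - 1784) = (3767 - 94)*(-5280/7 - 1784) = 3673*(-17768/7) = -65261864/7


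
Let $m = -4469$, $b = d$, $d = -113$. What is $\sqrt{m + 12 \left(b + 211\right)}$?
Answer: $i \sqrt{3293} \approx 57.385 i$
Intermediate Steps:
$b = -113$
$\sqrt{m + 12 \left(b + 211\right)} = \sqrt{-4469 + 12 \left(-113 + 211\right)} = \sqrt{-4469 + 12 \cdot 98} = \sqrt{-4469 + 1176} = \sqrt{-3293} = i \sqrt{3293}$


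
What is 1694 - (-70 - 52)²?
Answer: -13190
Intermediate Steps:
1694 - (-70 - 52)² = 1694 - 1*(-122)² = 1694 - 1*14884 = 1694 - 14884 = -13190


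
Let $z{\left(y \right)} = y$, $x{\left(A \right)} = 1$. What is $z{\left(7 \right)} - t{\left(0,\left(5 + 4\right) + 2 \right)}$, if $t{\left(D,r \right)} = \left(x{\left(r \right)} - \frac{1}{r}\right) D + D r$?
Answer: $7$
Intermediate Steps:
$t{\left(D,r \right)} = D r + D \left(1 - \frac{1}{r}\right)$ ($t{\left(D,r \right)} = \left(1 - \frac{1}{r}\right) D + D r = D \left(1 - \frac{1}{r}\right) + D r = D r + D \left(1 - \frac{1}{r}\right)$)
$z{\left(7 \right)} - t{\left(0,\left(5 + 4\right) + 2 \right)} = 7 - \left(0 + 0 \left(\left(5 + 4\right) + 2\right) - \frac{0}{\left(5 + 4\right) + 2}\right) = 7 - \left(0 + 0 \left(9 + 2\right) - \frac{0}{9 + 2}\right) = 7 - \left(0 + 0 \cdot 11 - \frac{0}{11}\right) = 7 - \left(0 + 0 - 0 \cdot \frac{1}{11}\right) = 7 - \left(0 + 0 + 0\right) = 7 - 0 = 7 + 0 = 7$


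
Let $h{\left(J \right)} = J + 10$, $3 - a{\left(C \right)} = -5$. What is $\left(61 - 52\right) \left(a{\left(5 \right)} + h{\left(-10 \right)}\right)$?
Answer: $72$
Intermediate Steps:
$a{\left(C \right)} = 8$ ($a{\left(C \right)} = 3 - -5 = 3 + 5 = 8$)
$h{\left(J \right)} = 10 + J$
$\left(61 - 52\right) \left(a{\left(5 \right)} + h{\left(-10 \right)}\right) = \left(61 - 52\right) \left(8 + \left(10 - 10\right)\right) = 9 \left(8 + 0\right) = 9 \cdot 8 = 72$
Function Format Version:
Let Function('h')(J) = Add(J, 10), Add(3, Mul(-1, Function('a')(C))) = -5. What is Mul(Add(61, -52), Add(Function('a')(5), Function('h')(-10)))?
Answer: 72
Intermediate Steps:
Function('a')(C) = 8 (Function('a')(C) = Add(3, Mul(-1, -5)) = Add(3, 5) = 8)
Function('h')(J) = Add(10, J)
Mul(Add(61, -52), Add(Function('a')(5), Function('h')(-10))) = Mul(Add(61, -52), Add(8, Add(10, -10))) = Mul(9, Add(8, 0)) = Mul(9, 8) = 72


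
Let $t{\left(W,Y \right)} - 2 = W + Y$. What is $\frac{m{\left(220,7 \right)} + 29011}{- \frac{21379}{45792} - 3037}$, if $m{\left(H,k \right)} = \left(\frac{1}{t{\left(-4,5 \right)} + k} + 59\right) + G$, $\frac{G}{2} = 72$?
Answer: $- \frac{6688860336}{695458415} \approx -9.6179$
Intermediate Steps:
$G = 144$ ($G = 2 \cdot 72 = 144$)
$t{\left(W,Y \right)} = 2 + W + Y$ ($t{\left(W,Y \right)} = 2 + \left(W + Y\right) = 2 + W + Y$)
$m{\left(H,k \right)} = 203 + \frac{1}{3 + k}$ ($m{\left(H,k \right)} = \left(\frac{1}{\left(2 - 4 + 5\right) + k} + 59\right) + 144 = \left(\frac{1}{3 + k} + 59\right) + 144 = \left(59 + \frac{1}{3 + k}\right) + 144 = 203 + \frac{1}{3 + k}$)
$\frac{m{\left(220,7 \right)} + 29011}{- \frac{21379}{45792} - 3037} = \frac{\frac{610 + 203 \cdot 7}{3 + 7} + 29011}{- \frac{21379}{45792} - 3037} = \frac{\frac{610 + 1421}{10} + 29011}{\left(-21379\right) \frac{1}{45792} - 3037} = \frac{\frac{1}{10} \cdot 2031 + 29011}{- \frac{21379}{45792} - 3037} = \frac{\frac{2031}{10} + 29011}{- \frac{139091683}{45792}} = \frac{292141}{10} \left(- \frac{45792}{139091683}\right) = - \frac{6688860336}{695458415}$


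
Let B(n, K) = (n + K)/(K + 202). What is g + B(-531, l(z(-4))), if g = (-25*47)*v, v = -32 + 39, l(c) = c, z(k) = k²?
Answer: -1793565/218 ≈ -8227.4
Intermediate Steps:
v = 7
B(n, K) = (K + n)/(202 + K)
g = -8225 (g = -25*47*7 = -1175*7 = -8225)
g + B(-531, l(z(-4))) = -8225 + ((-4)² - 531)/(202 + (-4)²) = -8225 + (16 - 531)/(202 + 16) = -8225 - 515/218 = -1793565/218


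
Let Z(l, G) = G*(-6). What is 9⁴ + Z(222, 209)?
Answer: 5307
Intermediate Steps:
Z(l, G) = -6*G
9⁴ + Z(222, 209) = 9⁴ - 6*209 = 6561 - 1254 = 5307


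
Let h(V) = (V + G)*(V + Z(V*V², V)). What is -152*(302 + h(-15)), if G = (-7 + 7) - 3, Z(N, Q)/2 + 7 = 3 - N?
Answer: 18359168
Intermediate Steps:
Z(N, Q) = -8 - 2*N (Z(N, Q) = -14 + 2*(3 - N) = -14 + (6 - 2*N) = -8 - 2*N)
G = -3 (G = 0 - 3 = -3)
h(V) = (-3 + V)*(-8 + V - 2*V³) (h(V) = (V - 3)*(V + (-8 - 2*V*V²)) = (-3 + V)*(V + (-8 - 2*V³)) = (-3 + V)*(-8 + V - 2*V³))
-152*(302 + h(-15)) = -152*(302 + (24 + (-15)² - 11*(-15) - 2*(-15)⁴ + 6*(-15)³)) = -152*(302 + (24 + 225 + 165 - 2*50625 + 6*(-3375))) = -152*(302 + (24 + 225 + 165 - 101250 - 20250)) = -152*(302 - 121086) = -152*(-120784) = 18359168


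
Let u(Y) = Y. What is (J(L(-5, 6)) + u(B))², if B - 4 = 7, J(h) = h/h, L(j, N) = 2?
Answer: 144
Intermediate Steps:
J(h) = 1
B = 11 (B = 4 + 7 = 11)
(J(L(-5, 6)) + u(B))² = (1 + 11)² = 12² = 144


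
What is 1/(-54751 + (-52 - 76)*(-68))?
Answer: -1/46047 ≈ -2.1717e-5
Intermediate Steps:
1/(-54751 + (-52 - 76)*(-68)) = 1/(-54751 - 128*(-68)) = 1/(-54751 + 8704) = 1/(-46047) = -1/46047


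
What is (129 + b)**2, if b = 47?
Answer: 30976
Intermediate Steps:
(129 + b)**2 = (129 + 47)**2 = 176**2 = 30976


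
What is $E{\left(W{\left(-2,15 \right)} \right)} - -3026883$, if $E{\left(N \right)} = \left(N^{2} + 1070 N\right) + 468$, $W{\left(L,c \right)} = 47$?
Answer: $3079850$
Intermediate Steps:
$E{\left(N \right)} = 468 + N^{2} + 1070 N$
$E{\left(W{\left(-2,15 \right)} \right)} - -3026883 = \left(468 + 47^{2} + 1070 \cdot 47\right) - -3026883 = \left(468 + 2209 + 50290\right) + 3026883 = 52967 + 3026883 = 3079850$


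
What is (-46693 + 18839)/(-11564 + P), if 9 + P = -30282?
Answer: 27854/41855 ≈ 0.66549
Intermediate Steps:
P = -30291 (P = -9 - 30282 = -30291)
(-46693 + 18839)/(-11564 + P) = (-46693 + 18839)/(-11564 - 30291) = -27854/(-41855) = -27854*(-1/41855) = 27854/41855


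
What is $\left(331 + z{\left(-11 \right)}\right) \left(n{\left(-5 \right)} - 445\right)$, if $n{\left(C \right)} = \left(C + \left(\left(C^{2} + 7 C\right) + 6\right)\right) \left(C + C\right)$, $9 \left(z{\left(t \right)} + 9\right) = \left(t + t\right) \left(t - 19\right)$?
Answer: $- \frac{421030}{3} \approx -1.4034 \cdot 10^{5}$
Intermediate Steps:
$z{\left(t \right)} = -9 + \frac{2 t \left(-19 + t\right)}{9}$ ($z{\left(t \right)} = -9 + \frac{\left(t + t\right) \left(t - 19\right)}{9} = -9 + \frac{2 t \left(-19 + t\right)}{9}$)
$n{\left(C \right)} = 2 C \left(6 + C^{2} + 8 C\right)$ ($n{\left(C \right)} = \left(C + \left(6 + C^{2} + 7 C\right)\right) 2 C = \left(6 + C^{2} + 8 C\right) 2 C = 2 C \left(6 + C^{2} + 8 C\right)$)
$\left(331 + z{\left(-11 \right)}\right) \left(n{\left(-5 \right)} - 445\right) = \left(331 - \left(- \frac{337}{9} - \frac{242}{9}\right)\right) \left(2 \left(-5\right) \left(6 + \left(-5\right)^{2} + 8 \left(-5\right)\right) - 445\right) = \left(331 + \left(-9 + \frac{418}{9} + \frac{2}{9} \cdot 121\right)\right) \left(2 \left(-5\right) \left(6 + 25 - 40\right) - 445\right) = \left(331 + \left(-9 + \frac{418}{9} + \frac{242}{9}\right)\right) \left(2 \left(-5\right) \left(-9\right) - 445\right) = \left(331 + \frac{193}{3}\right) \left(90 - 445\right) = \frac{1186}{3} \left(-355\right) = - \frac{421030}{3}$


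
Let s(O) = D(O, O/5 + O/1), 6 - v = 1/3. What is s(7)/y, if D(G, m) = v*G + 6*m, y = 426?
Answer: 1351/6390 ≈ 0.21142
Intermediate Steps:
v = 17/3 (v = 6 - 1/3 = 17/3 ≈ 5.6667)
D(G, m) = 6*m + 17*G/3 (D(G, m) = 17*G/3 + 6*m = 6*m + 17*G/3)
s(O) = 193*O/15 (s(O) = 6*(O/5 + O/1) + 17*O/3 = 6*(O*(1/5) + O*1) + 17*O/3 = 6*(O/5 + O) + 17*O/3 = 6*(6*O/5) + 17*O/3 = 36*O/5 + 17*O/3 = 193*O/15)
s(7)/y = ((193/15)*7)/426 = (1351/15)*(1/426) = 1351/6390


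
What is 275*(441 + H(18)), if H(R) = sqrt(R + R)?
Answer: 122925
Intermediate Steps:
H(R) = sqrt(2)*sqrt(R) (H(R) = sqrt(2*R) = sqrt(2)*sqrt(R))
275*(441 + H(18)) = 275*(441 + sqrt(2)*sqrt(18)) = 275*(441 + sqrt(2)*(3*sqrt(2))) = 275*(441 + 6) = 275*447 = 122925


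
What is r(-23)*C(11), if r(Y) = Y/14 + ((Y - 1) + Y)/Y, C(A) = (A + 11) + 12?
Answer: 2193/161 ≈ 13.621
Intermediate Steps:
C(A) = 23 + A (C(A) = (11 + A) + 12 = 23 + A)
r(Y) = Y/14 + (-1 + 2*Y)/Y (r(Y) = Y*(1/14) + ((-1 + Y) + Y)/Y = Y/14 + (-1 + 2*Y)/Y)
r(-23)*C(11) = (2 - 1/(-23) + (1/14)*(-23))*(23 + 11) = (2 - 1*(-1/23) - 23/14)*34 = (2 + 1/23 - 23/14)*34 = (129/322)*34 = 2193/161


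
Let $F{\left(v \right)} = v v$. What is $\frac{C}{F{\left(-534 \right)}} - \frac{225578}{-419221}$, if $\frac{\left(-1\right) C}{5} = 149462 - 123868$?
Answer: $\frac{5338604399}{59771691738} \approx 0.089317$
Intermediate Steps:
$F{\left(v \right)} = v^{2}$
$C = -127970$ ($C = - 5 \left(149462 - 123868\right) = \left(-5\right) 25594 = -127970$)
$\frac{C}{F{\left(-534 \right)}} - \frac{225578}{-419221} = - \frac{127970}{\left(-534\right)^{2}} - \frac{225578}{-419221} = - \frac{127970}{285156} - - \frac{225578}{419221} = \left(-127970\right) \frac{1}{285156} + \frac{225578}{419221} = - \frac{63985}{142578} + \frac{225578}{419221} = \frac{5338604399}{59771691738}$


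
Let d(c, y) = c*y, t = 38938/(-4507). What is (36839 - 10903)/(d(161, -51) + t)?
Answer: -116893552/37045915 ≈ -3.1554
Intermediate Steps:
t = -38938/4507 (t = 38938*(-1/4507) = -38938/4507 ≈ -8.6395)
(36839 - 10903)/(d(161, -51) + t) = (36839 - 10903)/(161*(-51) - 38938/4507) = 25936/(-8211 - 38938/4507) = 25936/(-37045915/4507) = 25936*(-4507/37045915) = -116893552/37045915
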